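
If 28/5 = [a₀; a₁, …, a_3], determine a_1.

28 ÷ 5 → quotient 5, remainder 3
5 ÷ 3 → quotient 1, remainder 2

1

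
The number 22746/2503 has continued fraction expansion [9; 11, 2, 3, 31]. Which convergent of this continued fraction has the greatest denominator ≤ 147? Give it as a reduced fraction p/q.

a_0 = 9: 9/1  (≤ bound)
a_1 = 11: 100/11  (≤ bound)
a_2 = 2: 209/23  (≤ bound)
a_3 = 3: 727/80  (≤ bound)
a_4 = 31: 22746/2503  (> 147, stop)

727/80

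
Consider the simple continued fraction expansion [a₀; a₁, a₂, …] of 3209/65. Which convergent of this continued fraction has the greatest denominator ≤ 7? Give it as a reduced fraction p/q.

148/3

List convergents until the denominator exceeds the bound:
a_0 = 49: 49/1  (≤ bound)
a_1 = 2: 99/2  (≤ bound)
a_2 = 1: 148/3  (≤ bound)
a_3 = 2: 395/8  (> 7, stop)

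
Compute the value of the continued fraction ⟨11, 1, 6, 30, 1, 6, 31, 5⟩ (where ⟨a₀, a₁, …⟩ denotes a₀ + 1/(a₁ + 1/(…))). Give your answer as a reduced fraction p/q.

2822797/238054

Starting at the tail and folding back:
Start with 5.
31 + 1/(5/1) = 31 + 1/5 = 156/5
6 + 1/(156/5) = 6 + 5/156 = 941/156
1 + 1/(941/156) = 1 + 156/941 = 1097/941
30 + 1/(1097/941) = 30 + 941/1097 = 33851/1097
6 + 1/(33851/1097) = 6 + 1097/33851 = 204203/33851
1 + 1/(204203/33851) = 1 + 33851/204203 = 238054/204203
11 + 1/(238054/204203) = 11 + 204203/238054 = 2822797/238054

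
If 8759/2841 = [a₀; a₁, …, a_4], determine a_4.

2

8759 = 3·2841 + 236, so a_0 = 3
2841 = 12·236 + 9, so a_1 = 12
236 = 26·9 + 2, so a_2 = 26
9 = 4·2 + 1, so a_3 = 4
2 = 2·1 + 0, so a_4 = 2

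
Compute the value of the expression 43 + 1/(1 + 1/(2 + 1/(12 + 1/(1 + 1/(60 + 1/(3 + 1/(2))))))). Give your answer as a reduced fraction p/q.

a_0 = 43: 43/1
a_1 = 1: 44/1
a_2 = 2: 131/3
a_3 = 12: 1616/37
a_4 = 1: 1747/40
a_5 = 60: 106436/2437
a_6 = 3: 321055/7351
a_7 = 2: 748546/17139

748546/17139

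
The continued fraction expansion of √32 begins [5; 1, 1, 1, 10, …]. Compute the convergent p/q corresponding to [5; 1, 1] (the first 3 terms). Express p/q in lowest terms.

11/2

Build up convergents one term at a time:
a_0 = 5: 5/1
a_1 = 1: 6/1
a_2 = 1: 11/2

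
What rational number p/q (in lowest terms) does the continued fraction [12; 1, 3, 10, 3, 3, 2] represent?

Start with 2.
3 + 1/(2/1) = 3 + 1/2 = 7/2
3 + 1/(7/2) = 3 + 2/7 = 23/7
10 + 1/(23/7) = 10 + 7/23 = 237/23
3 + 1/(237/23) = 3 + 23/237 = 734/237
1 + 1/(734/237) = 1 + 237/734 = 971/734
12 + 1/(971/734) = 12 + 734/971 = 12386/971

12386/971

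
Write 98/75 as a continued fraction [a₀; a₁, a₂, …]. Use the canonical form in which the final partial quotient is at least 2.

⌊98/75⌋ = 1, remainder 23
⌊75/23⌋ = 3, remainder 6
⌊23/6⌋ = 3, remainder 5
⌊6/5⌋ = 1, remainder 1
⌊5/1⌋ = 5, remainder 0

[1; 3, 3, 1, 5]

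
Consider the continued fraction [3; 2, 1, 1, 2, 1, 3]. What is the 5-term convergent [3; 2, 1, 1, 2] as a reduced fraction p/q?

44/13

Collapse the nested fraction from the inside out:
Start with 2.
1 + 1/(2/1) = 1 + 1/2 = 3/2
1 + 1/(3/2) = 1 + 2/3 = 5/3
2 + 1/(5/3) = 2 + 3/5 = 13/5
3 + 1/(13/5) = 3 + 5/13 = 44/13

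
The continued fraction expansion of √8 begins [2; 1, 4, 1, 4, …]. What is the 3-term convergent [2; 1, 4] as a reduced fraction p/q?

Starting at the tail and folding back:
Start with 4.
1 + 1/(4/1) = 1 + 1/4 = 5/4
2 + 1/(5/4) = 2 + 4/5 = 14/5

14/5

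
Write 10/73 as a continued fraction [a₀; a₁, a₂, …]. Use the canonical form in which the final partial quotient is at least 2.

⌊10/73⌋ = 0, remainder 10
⌊73/10⌋ = 7, remainder 3
⌊10/3⌋ = 3, remainder 1
⌊3/1⌋ = 3, remainder 0

[0; 7, 3, 3]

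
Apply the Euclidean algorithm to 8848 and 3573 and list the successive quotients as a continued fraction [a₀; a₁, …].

Repeatedly divide and take the remainder:
8848 = 2·3573 + 1702, so a_0 = 2
3573 = 2·1702 + 169, so a_1 = 2
1702 = 10·169 + 12, so a_2 = 10
169 = 14·12 + 1, so a_3 = 14
12 = 12·1 + 0, so a_4 = 12

[2; 2, 10, 14, 12]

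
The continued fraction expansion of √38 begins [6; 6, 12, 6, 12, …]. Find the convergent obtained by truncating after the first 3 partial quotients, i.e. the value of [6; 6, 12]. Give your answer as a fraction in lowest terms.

450/73

Build up convergents one term at a time:
a_0 = 6: 6/1
a_1 = 6: 37/6
a_2 = 12: 450/73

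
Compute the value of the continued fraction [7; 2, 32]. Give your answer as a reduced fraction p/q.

Build up convergents one term at a time:
a_0 = 7: 7/1
a_1 = 2: 15/2
a_2 = 32: 487/65

487/65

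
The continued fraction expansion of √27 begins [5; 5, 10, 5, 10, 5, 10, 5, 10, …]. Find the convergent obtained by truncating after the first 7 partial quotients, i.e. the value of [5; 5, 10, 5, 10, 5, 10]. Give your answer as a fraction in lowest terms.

a_0 = 5: 5/1
a_1 = 5: 26/5
a_2 = 10: 265/51
a_3 = 5: 1351/260
a_4 = 10: 13775/2651
a_5 = 5: 70226/13515
a_6 = 10: 716035/137801

716035/137801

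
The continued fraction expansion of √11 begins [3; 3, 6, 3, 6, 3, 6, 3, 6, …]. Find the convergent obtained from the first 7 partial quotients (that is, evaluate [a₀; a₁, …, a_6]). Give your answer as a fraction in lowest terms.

a_0 = 3: 3/1
a_1 = 3: 10/3
a_2 = 6: 63/19
a_3 = 3: 199/60
a_4 = 6: 1257/379
a_5 = 3: 3970/1197
a_6 = 6: 25077/7561

25077/7561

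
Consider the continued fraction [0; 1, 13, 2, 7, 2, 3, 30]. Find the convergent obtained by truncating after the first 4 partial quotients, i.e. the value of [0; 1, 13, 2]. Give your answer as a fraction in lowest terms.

Start with 2.
13 + 1/(2/1) = 13 + 1/2 = 27/2
1 + 1/(27/2) = 1 + 2/27 = 29/27
0 + 1/(29/27) = 0 + 27/29 = 27/29

27/29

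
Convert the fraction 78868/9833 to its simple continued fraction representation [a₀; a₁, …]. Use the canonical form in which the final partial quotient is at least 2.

[8; 48, 4, 1, 40]

78868 ÷ 9833 → quotient 8, remainder 204
9833 ÷ 204 → quotient 48, remainder 41
204 ÷ 41 → quotient 4, remainder 40
41 ÷ 40 → quotient 1, remainder 1
40 ÷ 1 → quotient 40, remainder 0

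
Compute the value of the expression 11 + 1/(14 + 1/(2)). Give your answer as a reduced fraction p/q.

321/29

a_0 = 11: 11/1
a_1 = 14: 155/14
a_2 = 2: 321/29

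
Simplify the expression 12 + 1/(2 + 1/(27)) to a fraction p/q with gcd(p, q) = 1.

a_0 = 12: 12/1
a_1 = 2: 25/2
a_2 = 27: 687/55

687/55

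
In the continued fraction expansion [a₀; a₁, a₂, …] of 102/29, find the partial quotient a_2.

1

Repeatedly divide and take the remainder:
⌊102/29⌋ = 3, remainder 15
⌊29/15⌋ = 1, remainder 14
⌊15/14⌋ = 1, remainder 1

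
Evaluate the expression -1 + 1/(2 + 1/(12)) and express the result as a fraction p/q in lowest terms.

a_0 = -1: -1/1
a_1 = 2: -1/2
a_2 = 12: -13/25

-13/25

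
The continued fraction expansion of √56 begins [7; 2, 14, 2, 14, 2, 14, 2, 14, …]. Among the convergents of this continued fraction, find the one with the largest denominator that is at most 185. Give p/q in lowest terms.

a_0 = 7: 7/1  (≤ bound)
a_1 = 2: 15/2  (≤ bound)
a_2 = 14: 217/29  (≤ bound)
a_3 = 2: 449/60  (≤ bound)
a_4 = 14: 6503/869  (> 185, stop)

449/60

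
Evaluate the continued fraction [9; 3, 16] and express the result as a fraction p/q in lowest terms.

457/49

a_0 = 9: 9/1
a_1 = 3: 28/3
a_2 = 16: 457/49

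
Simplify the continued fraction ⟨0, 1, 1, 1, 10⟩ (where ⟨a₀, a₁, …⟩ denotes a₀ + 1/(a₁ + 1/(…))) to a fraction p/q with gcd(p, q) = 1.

a_0 = 0: 0/1
a_1 = 1: 1/1
a_2 = 1: 1/2
a_3 = 1: 2/3
a_4 = 10: 21/32

21/32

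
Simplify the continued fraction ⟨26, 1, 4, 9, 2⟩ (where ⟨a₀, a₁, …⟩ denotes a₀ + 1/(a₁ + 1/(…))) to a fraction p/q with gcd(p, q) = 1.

2600/97

Starting at the tail and folding back:
Start with 2.
9 + 1/(2/1) = 9 + 1/2 = 19/2
4 + 1/(19/2) = 4 + 2/19 = 78/19
1 + 1/(78/19) = 1 + 19/78 = 97/78
26 + 1/(97/78) = 26 + 78/97 = 2600/97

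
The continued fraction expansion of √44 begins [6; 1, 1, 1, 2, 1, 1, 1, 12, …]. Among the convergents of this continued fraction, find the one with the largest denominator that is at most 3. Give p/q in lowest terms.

a_0 = 6: 6/1  (≤ bound)
a_1 = 1: 7/1  (≤ bound)
a_2 = 1: 13/2  (≤ bound)
a_3 = 1: 20/3  (≤ bound)
a_4 = 2: 53/8  (> 3, stop)

20/3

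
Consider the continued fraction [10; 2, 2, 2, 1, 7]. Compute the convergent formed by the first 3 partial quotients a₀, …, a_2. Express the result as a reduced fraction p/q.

52/5

a_0 = 10: 10/1
a_1 = 2: 21/2
a_2 = 2: 52/5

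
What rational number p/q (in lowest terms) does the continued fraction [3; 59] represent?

178/59

a_0 = 3: 3/1
a_1 = 59: 178/59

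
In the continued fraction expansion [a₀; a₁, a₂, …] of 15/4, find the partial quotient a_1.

15 = 3·4 + 3, so a_0 = 3
4 = 1·3 + 1, so a_1 = 1

1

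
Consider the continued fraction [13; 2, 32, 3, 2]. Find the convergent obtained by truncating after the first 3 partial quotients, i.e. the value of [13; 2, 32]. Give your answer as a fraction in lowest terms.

877/65

Use the convergent recurrence hₖ = aₖ·hₖ₋₁ + hₖ₋₂ (and likewise for the denominators kₖ):
a_0 = 13: 13/1
a_1 = 2: 27/2
a_2 = 32: 877/65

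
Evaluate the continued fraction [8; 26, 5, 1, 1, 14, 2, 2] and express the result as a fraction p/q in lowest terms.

172990/21521

Start with 2.
2 + 1/(2/1) = 2 + 1/2 = 5/2
14 + 1/(5/2) = 14 + 2/5 = 72/5
1 + 1/(72/5) = 1 + 5/72 = 77/72
1 + 1/(77/72) = 1 + 72/77 = 149/77
5 + 1/(149/77) = 5 + 77/149 = 822/149
26 + 1/(822/149) = 26 + 149/822 = 21521/822
8 + 1/(21521/822) = 8 + 822/21521 = 172990/21521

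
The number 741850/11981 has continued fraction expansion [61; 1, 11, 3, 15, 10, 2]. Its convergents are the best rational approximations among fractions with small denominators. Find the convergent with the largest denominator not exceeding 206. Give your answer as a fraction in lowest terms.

2291/37

a_0 = 61: 61/1  (≤ bound)
a_1 = 1: 62/1  (≤ bound)
a_2 = 11: 743/12  (≤ bound)
a_3 = 3: 2291/37  (≤ bound)
a_4 = 15: 35108/567  (> 206, stop)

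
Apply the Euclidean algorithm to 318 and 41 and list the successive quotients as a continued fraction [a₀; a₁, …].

[7; 1, 3, 10]

Repeatedly divide and take the remainder:
318 ÷ 41 → quotient 7, remainder 31
41 ÷ 31 → quotient 1, remainder 10
31 ÷ 10 → quotient 3, remainder 1
10 ÷ 1 → quotient 10, remainder 0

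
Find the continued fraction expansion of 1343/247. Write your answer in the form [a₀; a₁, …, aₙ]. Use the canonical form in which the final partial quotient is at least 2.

[5; 2, 3, 2, 15]

⌊1343/247⌋ = 5, remainder 108
⌊247/108⌋ = 2, remainder 31
⌊108/31⌋ = 3, remainder 15
⌊31/15⌋ = 2, remainder 1
⌊15/1⌋ = 15, remainder 0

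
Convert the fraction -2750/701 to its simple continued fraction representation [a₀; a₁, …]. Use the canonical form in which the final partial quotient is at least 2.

[-4; 12, 1, 53]

Run the Euclidean algorithm, recording each quotient:
-2750 ÷ 701 → quotient -4, remainder 54
701 ÷ 54 → quotient 12, remainder 53
54 ÷ 53 → quotient 1, remainder 1
53 ÷ 1 → quotient 53, remainder 0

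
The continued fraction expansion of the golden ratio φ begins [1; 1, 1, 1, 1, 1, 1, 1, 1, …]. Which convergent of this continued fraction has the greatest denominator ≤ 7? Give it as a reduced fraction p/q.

8/5

a_0 = 1: 1/1  (≤ bound)
a_1 = 1: 2/1  (≤ bound)
a_2 = 1: 3/2  (≤ bound)
a_3 = 1: 5/3  (≤ bound)
a_4 = 1: 8/5  (≤ bound)
a_5 = 1: 13/8  (> 7, stop)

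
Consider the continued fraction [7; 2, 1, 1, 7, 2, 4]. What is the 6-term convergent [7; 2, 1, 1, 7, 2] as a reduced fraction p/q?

a_0 = 7: 7/1
a_1 = 2: 15/2
a_2 = 1: 22/3
a_3 = 1: 37/5
a_4 = 7: 281/38
a_5 = 2: 599/81

599/81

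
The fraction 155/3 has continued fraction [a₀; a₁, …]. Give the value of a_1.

⌊155/3⌋ = 51, remainder 2
⌊3/2⌋ = 1, remainder 1

1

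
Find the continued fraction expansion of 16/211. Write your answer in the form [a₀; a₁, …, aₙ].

[0; 13, 5, 3]

16 = 0·211 + 16, so a_0 = 0
211 = 13·16 + 3, so a_1 = 13
16 = 5·3 + 1, so a_2 = 5
3 = 3·1 + 0, so a_3 = 3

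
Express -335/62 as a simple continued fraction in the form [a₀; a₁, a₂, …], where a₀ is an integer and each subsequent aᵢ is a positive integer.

Apply division with remainder until the remainder is 0:
-335 ÷ 62 → quotient -6, remainder 37
62 ÷ 37 → quotient 1, remainder 25
37 ÷ 25 → quotient 1, remainder 12
25 ÷ 12 → quotient 2, remainder 1
12 ÷ 1 → quotient 12, remainder 0

[-6; 1, 1, 2, 12]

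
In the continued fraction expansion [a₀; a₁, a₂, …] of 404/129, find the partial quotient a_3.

1

⌊404/129⌋ = 3, remainder 17
⌊129/17⌋ = 7, remainder 10
⌊17/10⌋ = 1, remainder 7
⌊10/7⌋ = 1, remainder 3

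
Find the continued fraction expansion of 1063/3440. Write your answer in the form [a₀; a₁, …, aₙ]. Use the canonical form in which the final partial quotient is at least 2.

1063 ÷ 3440 → quotient 0, remainder 1063
3440 ÷ 1063 → quotient 3, remainder 251
1063 ÷ 251 → quotient 4, remainder 59
251 ÷ 59 → quotient 4, remainder 15
59 ÷ 15 → quotient 3, remainder 14
15 ÷ 14 → quotient 1, remainder 1
14 ÷ 1 → quotient 14, remainder 0

[0; 3, 4, 4, 3, 1, 14]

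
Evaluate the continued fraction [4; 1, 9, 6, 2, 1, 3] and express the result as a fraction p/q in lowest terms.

3485/711

a_0 = 4: 4/1
a_1 = 1: 5/1
a_2 = 9: 49/10
a_3 = 6: 299/61
a_4 = 2: 647/132
a_5 = 1: 946/193
a_6 = 3: 3485/711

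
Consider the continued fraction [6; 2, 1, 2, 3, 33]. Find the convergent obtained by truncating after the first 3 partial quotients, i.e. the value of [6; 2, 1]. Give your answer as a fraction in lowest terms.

a_0 = 6: 6/1
a_1 = 2: 13/2
a_2 = 1: 19/3

19/3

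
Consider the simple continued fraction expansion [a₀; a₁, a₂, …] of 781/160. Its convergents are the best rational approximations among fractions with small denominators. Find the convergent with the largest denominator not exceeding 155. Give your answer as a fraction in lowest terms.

a_0 = 4: 4/1  (≤ bound)
a_1 = 1: 5/1  (≤ bound)
a_2 = 7: 39/8  (≤ bound)
a_3 = 2: 83/17  (≤ bound)
a_4 = 2: 205/42  (≤ bound)
a_5 = 1: 288/59  (≤ bound)
a_6 = 2: 781/160  (> 155, stop)

288/59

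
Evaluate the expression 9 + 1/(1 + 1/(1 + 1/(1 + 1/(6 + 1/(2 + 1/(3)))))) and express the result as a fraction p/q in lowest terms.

1438/149

Start with 3.
2 + 1/(3/1) = 2 + 1/3 = 7/3
6 + 1/(7/3) = 6 + 3/7 = 45/7
1 + 1/(45/7) = 1 + 7/45 = 52/45
1 + 1/(52/45) = 1 + 45/52 = 97/52
1 + 1/(97/52) = 1 + 52/97 = 149/97
9 + 1/(149/97) = 9 + 97/149 = 1438/149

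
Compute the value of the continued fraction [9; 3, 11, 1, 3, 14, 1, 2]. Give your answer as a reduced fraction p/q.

60523/6491

Starting at the tail and folding back:
Start with 2.
1 + 1/(2/1) = 1 + 1/2 = 3/2
14 + 1/(3/2) = 14 + 2/3 = 44/3
3 + 1/(44/3) = 3 + 3/44 = 135/44
1 + 1/(135/44) = 1 + 44/135 = 179/135
11 + 1/(179/135) = 11 + 135/179 = 2104/179
3 + 1/(2104/179) = 3 + 179/2104 = 6491/2104
9 + 1/(6491/2104) = 9 + 2104/6491 = 60523/6491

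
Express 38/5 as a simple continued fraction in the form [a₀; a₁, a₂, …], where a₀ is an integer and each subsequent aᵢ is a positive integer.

Apply division with remainder until the remainder is 0:
⌊38/5⌋ = 7, remainder 3
⌊5/3⌋ = 1, remainder 2
⌊3/2⌋ = 1, remainder 1
⌊2/1⌋ = 2, remainder 0

[7; 1, 1, 2]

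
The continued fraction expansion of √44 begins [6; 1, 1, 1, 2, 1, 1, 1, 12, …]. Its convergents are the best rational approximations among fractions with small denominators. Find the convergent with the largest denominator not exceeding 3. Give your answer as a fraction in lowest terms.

List convergents until the denominator exceeds the bound:
a_0 = 6: 6/1  (≤ bound)
a_1 = 1: 7/1  (≤ bound)
a_2 = 1: 13/2  (≤ bound)
a_3 = 1: 20/3  (≤ bound)
a_4 = 2: 53/8  (> 3, stop)

20/3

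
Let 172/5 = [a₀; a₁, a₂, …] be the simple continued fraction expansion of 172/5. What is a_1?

Apply division with remainder until the remainder is 0:
172 = 34·5 + 2, so a_0 = 34
5 = 2·2 + 1, so a_1 = 2

2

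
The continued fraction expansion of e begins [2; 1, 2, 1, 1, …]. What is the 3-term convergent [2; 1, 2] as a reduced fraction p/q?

a_0 = 2: 2/1
a_1 = 1: 3/1
a_2 = 2: 8/3

8/3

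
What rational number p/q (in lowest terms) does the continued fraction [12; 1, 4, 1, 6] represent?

526/41

Starting at the tail and folding back:
Start with 6.
1 + 1/(6/1) = 1 + 1/6 = 7/6
4 + 1/(7/6) = 4 + 6/7 = 34/7
1 + 1/(34/7) = 1 + 7/34 = 41/34
12 + 1/(41/34) = 12 + 34/41 = 526/41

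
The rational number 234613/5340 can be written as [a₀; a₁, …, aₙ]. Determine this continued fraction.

[43; 1, 14, 2, 1, 1, 3, 19]

234613 ÷ 5340 → quotient 43, remainder 4993
5340 ÷ 4993 → quotient 1, remainder 347
4993 ÷ 347 → quotient 14, remainder 135
347 ÷ 135 → quotient 2, remainder 77
135 ÷ 77 → quotient 1, remainder 58
77 ÷ 58 → quotient 1, remainder 19
58 ÷ 19 → quotient 3, remainder 1
19 ÷ 1 → quotient 19, remainder 0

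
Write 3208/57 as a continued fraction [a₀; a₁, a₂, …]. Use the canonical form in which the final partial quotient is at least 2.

Apply division with remainder until the remainder is 0:
3208 ÷ 57 → quotient 56, remainder 16
57 ÷ 16 → quotient 3, remainder 9
16 ÷ 9 → quotient 1, remainder 7
9 ÷ 7 → quotient 1, remainder 2
7 ÷ 2 → quotient 3, remainder 1
2 ÷ 1 → quotient 2, remainder 0

[56; 3, 1, 1, 3, 2]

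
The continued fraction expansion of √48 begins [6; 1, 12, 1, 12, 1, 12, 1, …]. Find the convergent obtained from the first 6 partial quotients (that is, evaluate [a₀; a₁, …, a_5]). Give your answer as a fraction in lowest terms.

Start with 1.
12 + 1/(1/1) = 12 + 1/1 = 13/1
1 + 1/(13/1) = 1 + 1/13 = 14/13
12 + 1/(14/13) = 12 + 13/14 = 181/14
1 + 1/(181/14) = 1 + 14/181 = 195/181
6 + 1/(195/181) = 6 + 181/195 = 1351/195

1351/195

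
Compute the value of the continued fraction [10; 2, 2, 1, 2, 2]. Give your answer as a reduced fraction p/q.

Starting at the tail and folding back:
Start with 2.
2 + 1/(2/1) = 2 + 1/2 = 5/2
1 + 1/(5/2) = 1 + 2/5 = 7/5
2 + 1/(7/5) = 2 + 5/7 = 19/7
2 + 1/(19/7) = 2 + 7/19 = 45/19
10 + 1/(45/19) = 10 + 19/45 = 469/45

469/45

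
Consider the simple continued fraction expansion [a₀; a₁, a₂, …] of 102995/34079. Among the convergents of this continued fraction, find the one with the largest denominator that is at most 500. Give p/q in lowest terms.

List convergents until the denominator exceeds the bound:
a_0 = 3: 3/1  (≤ bound)
a_1 = 44: 133/44  (≤ bound)
a_2 = 1: 136/45  (≤ bound)
a_3 = 23: 3261/1079  (> 500, stop)

136/45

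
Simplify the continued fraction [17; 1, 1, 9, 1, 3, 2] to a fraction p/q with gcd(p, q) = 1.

3242/185

Start with 2.
3 + 1/(2/1) = 3 + 1/2 = 7/2
1 + 1/(7/2) = 1 + 2/7 = 9/7
9 + 1/(9/7) = 9 + 7/9 = 88/9
1 + 1/(88/9) = 1 + 9/88 = 97/88
1 + 1/(97/88) = 1 + 88/97 = 185/97
17 + 1/(185/97) = 17 + 97/185 = 3242/185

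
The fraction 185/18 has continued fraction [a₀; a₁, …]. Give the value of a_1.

⌊185/18⌋ = 10, remainder 5
⌊18/5⌋ = 3, remainder 3

3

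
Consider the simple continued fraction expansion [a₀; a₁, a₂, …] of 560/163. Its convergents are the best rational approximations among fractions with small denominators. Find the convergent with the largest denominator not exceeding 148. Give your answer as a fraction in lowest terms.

a_0 = 3: 3/1  (≤ bound)
a_1 = 2: 7/2  (≤ bound)
a_2 = 3: 24/7  (≤ bound)
a_3 = 2: 55/16  (≤ bound)
a_4 = 1: 79/23  (≤ bound)
a_5 = 1: 134/39  (≤ bound)
a_6 = 1: 213/62  (≤ bound)
a_7 = 2: 560/163  (> 148, stop)

213/62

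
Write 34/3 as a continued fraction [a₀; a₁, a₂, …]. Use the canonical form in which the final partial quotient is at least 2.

[11; 3]

34 = 11·3 + 1, so a_0 = 11
3 = 3·1 + 0, so a_1 = 3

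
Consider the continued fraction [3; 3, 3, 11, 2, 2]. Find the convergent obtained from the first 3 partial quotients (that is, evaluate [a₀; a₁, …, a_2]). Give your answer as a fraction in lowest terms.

33/10

a_0 = 3: 3/1
a_1 = 3: 10/3
a_2 = 3: 33/10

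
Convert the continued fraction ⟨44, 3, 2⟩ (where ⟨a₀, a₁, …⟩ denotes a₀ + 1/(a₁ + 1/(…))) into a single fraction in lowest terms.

310/7

Work from the innermost term outward:
Start with 2.
3 + 1/(2/1) = 3 + 1/2 = 7/2
44 + 1/(7/2) = 44 + 2/7 = 310/7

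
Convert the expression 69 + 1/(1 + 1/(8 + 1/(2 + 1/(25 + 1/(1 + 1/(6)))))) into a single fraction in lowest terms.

Start with 6.
1 + 1/(6/1) = 1 + 1/6 = 7/6
25 + 1/(7/6) = 25 + 6/7 = 181/7
2 + 1/(181/7) = 2 + 7/181 = 369/181
8 + 1/(369/181) = 8 + 181/369 = 3133/369
1 + 1/(3133/369) = 1 + 369/3133 = 3502/3133
69 + 1/(3502/3133) = 69 + 3133/3502 = 244771/3502

244771/3502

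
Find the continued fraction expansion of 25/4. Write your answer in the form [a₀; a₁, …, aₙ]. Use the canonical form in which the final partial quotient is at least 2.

[6; 4]

25 ÷ 4 → quotient 6, remainder 1
4 ÷ 1 → quotient 4, remainder 0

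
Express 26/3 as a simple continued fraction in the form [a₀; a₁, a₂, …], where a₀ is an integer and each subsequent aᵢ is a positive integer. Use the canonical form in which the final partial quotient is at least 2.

[8; 1, 2]

26 ÷ 3 → quotient 8, remainder 2
3 ÷ 2 → quotient 1, remainder 1
2 ÷ 1 → quotient 2, remainder 0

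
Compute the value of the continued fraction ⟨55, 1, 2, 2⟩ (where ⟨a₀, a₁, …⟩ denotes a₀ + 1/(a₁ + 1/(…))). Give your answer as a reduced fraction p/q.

a_0 = 55: 55/1
a_1 = 1: 56/1
a_2 = 2: 167/3
a_3 = 2: 390/7

390/7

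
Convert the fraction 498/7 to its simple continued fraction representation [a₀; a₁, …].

[71; 7]

Run the Euclidean algorithm, recording each quotient:
498 ÷ 7 → quotient 71, remainder 1
7 ÷ 1 → quotient 7, remainder 0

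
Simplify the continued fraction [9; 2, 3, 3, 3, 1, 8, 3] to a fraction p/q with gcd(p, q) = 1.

25501/2703

Build up convergents one term at a time:
a_0 = 9: 9/1
a_1 = 2: 19/2
a_2 = 3: 66/7
a_3 = 3: 217/23
a_4 = 3: 717/76
a_5 = 1: 934/99
a_6 = 8: 8189/868
a_7 = 3: 25501/2703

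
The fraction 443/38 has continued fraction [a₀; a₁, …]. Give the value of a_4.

12

443 = 11·38 + 25, so a_0 = 11
38 = 1·25 + 13, so a_1 = 1
25 = 1·13 + 12, so a_2 = 1
13 = 1·12 + 1, so a_3 = 1
12 = 12·1 + 0, so a_4 = 12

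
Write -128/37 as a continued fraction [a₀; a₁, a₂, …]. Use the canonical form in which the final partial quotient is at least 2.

[-4; 1, 1, 5, 1, 2]

Apply division with remainder until the remainder is 0:
-128 = -4·37 + 20, so a_0 = -4
37 = 1·20 + 17, so a_1 = 1
20 = 1·17 + 3, so a_2 = 1
17 = 5·3 + 2, so a_3 = 5
3 = 1·2 + 1, so a_4 = 1
2 = 2·1 + 0, so a_5 = 2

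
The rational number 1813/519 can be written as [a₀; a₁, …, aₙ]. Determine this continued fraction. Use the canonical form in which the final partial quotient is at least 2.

[3; 2, 36, 1, 1, 3]

Run the Euclidean algorithm, recording each quotient:
1813 ÷ 519 → quotient 3, remainder 256
519 ÷ 256 → quotient 2, remainder 7
256 ÷ 7 → quotient 36, remainder 4
7 ÷ 4 → quotient 1, remainder 3
4 ÷ 3 → quotient 1, remainder 1
3 ÷ 1 → quotient 3, remainder 0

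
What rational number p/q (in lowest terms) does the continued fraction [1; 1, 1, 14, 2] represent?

Build up convergents one term at a time:
a_0 = 1: 1/1
a_1 = 1: 2/1
a_2 = 1: 3/2
a_3 = 14: 44/29
a_4 = 2: 91/60

91/60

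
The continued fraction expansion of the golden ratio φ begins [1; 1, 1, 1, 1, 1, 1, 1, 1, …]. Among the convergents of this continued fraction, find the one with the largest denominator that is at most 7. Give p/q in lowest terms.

a_0 = 1: 1/1  (≤ bound)
a_1 = 1: 2/1  (≤ bound)
a_2 = 1: 3/2  (≤ bound)
a_3 = 1: 5/3  (≤ bound)
a_4 = 1: 8/5  (≤ bound)
a_5 = 1: 13/8  (> 7, stop)

8/5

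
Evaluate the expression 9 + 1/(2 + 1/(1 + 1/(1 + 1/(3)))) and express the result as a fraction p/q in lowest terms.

169/18

Start with 3.
1 + 1/(3/1) = 1 + 1/3 = 4/3
1 + 1/(4/3) = 1 + 3/4 = 7/4
2 + 1/(7/4) = 2 + 4/7 = 18/7
9 + 1/(18/7) = 9 + 7/18 = 169/18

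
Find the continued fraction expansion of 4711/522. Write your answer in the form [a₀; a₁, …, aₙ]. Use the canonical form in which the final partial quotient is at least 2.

[9; 40, 6, 2]

4711 = 9·522 + 13, so a_0 = 9
522 = 40·13 + 2, so a_1 = 40
13 = 6·2 + 1, so a_2 = 6
2 = 2·1 + 0, so a_3 = 2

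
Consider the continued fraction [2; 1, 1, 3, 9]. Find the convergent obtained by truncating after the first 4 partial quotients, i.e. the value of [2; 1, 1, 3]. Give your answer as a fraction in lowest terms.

18/7

Start with 3.
1 + 1/(3/1) = 1 + 1/3 = 4/3
1 + 1/(4/3) = 1 + 3/4 = 7/4
2 + 1/(7/4) = 2 + 4/7 = 18/7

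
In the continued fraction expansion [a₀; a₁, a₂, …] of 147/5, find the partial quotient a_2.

Repeatedly divide and take the remainder:
147 ÷ 5 → quotient 29, remainder 2
5 ÷ 2 → quotient 2, remainder 1
2 ÷ 1 → quotient 2, remainder 0

2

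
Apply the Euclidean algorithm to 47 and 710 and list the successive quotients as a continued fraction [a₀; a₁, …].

Run the Euclidean algorithm, recording each quotient:
47 = 0·710 + 47, so a_0 = 0
710 = 15·47 + 5, so a_1 = 15
47 = 9·5 + 2, so a_2 = 9
5 = 2·2 + 1, so a_3 = 2
2 = 2·1 + 0, so a_4 = 2

[0; 15, 9, 2, 2]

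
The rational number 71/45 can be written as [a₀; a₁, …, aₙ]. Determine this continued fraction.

[1; 1, 1, 2, 1, 2, 2]

71 = 1·45 + 26, so a_0 = 1
45 = 1·26 + 19, so a_1 = 1
26 = 1·19 + 7, so a_2 = 1
19 = 2·7 + 5, so a_3 = 2
7 = 1·5 + 2, so a_4 = 1
5 = 2·2 + 1, so a_5 = 2
2 = 2·1 + 0, so a_6 = 2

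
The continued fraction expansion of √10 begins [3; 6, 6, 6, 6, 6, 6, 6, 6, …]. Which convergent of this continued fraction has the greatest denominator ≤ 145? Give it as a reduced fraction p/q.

117/37

List convergents until the denominator exceeds the bound:
a_0 = 3: 3/1  (≤ bound)
a_1 = 6: 19/6  (≤ bound)
a_2 = 6: 117/37  (≤ bound)
a_3 = 6: 721/228  (> 145, stop)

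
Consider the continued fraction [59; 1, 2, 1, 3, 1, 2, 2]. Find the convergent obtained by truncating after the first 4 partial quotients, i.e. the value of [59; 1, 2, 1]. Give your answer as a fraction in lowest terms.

Work from the innermost term outward:
Start with 1.
2 + 1/(1/1) = 2 + 1/1 = 3/1
1 + 1/(3/1) = 1 + 1/3 = 4/3
59 + 1/(4/3) = 59 + 3/4 = 239/4

239/4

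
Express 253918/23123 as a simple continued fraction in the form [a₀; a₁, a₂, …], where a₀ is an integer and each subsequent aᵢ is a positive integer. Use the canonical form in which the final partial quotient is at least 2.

Apply division with remainder until the remainder is 0:
⌊253918/23123⌋ = 10, remainder 22688
⌊23123/22688⌋ = 1, remainder 435
⌊22688/435⌋ = 52, remainder 68
⌊435/68⌋ = 6, remainder 27
⌊68/27⌋ = 2, remainder 14
⌊27/14⌋ = 1, remainder 13
⌊14/13⌋ = 1, remainder 1
⌊13/1⌋ = 13, remainder 0

[10; 1, 52, 6, 2, 1, 1, 13]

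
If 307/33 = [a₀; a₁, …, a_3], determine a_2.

3

307 ÷ 33 → quotient 9, remainder 10
33 ÷ 10 → quotient 3, remainder 3
10 ÷ 3 → quotient 3, remainder 1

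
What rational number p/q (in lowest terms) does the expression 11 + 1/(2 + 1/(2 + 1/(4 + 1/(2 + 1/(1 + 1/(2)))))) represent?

Starting at the tail and folding back:
Start with 2.
1 + 1/(2/1) = 1 + 1/2 = 3/2
2 + 1/(3/2) = 2 + 2/3 = 8/3
4 + 1/(8/3) = 4 + 3/8 = 35/8
2 + 1/(35/8) = 2 + 8/35 = 78/35
2 + 1/(78/35) = 2 + 35/78 = 191/78
11 + 1/(191/78) = 11 + 78/191 = 2179/191

2179/191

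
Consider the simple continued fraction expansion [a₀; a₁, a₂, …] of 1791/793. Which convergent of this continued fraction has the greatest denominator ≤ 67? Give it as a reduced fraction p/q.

131/58

a_0 = 2: 2/1  (≤ bound)
a_1 = 3: 7/3  (≤ bound)
a_2 = 1: 9/4  (≤ bound)
a_3 = 6: 61/27  (≤ bound)
a_4 = 1: 70/31  (≤ bound)
a_5 = 1: 131/58  (≤ bound)
a_6 = 2: 332/147  (> 67, stop)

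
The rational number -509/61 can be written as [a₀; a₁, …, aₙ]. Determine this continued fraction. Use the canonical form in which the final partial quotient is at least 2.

⌊-509/61⌋ = -9, remainder 40
⌊61/40⌋ = 1, remainder 21
⌊40/21⌋ = 1, remainder 19
⌊21/19⌋ = 1, remainder 2
⌊19/2⌋ = 9, remainder 1
⌊2/1⌋ = 2, remainder 0

[-9; 1, 1, 1, 9, 2]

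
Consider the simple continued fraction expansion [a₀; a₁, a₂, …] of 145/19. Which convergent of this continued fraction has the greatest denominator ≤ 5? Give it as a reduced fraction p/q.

23/3

a_0 = 7: 7/1  (≤ bound)
a_1 = 1: 8/1  (≤ bound)
a_2 = 1: 15/2  (≤ bound)
a_3 = 1: 23/3  (≤ bound)
a_4 = 2: 61/8  (> 5, stop)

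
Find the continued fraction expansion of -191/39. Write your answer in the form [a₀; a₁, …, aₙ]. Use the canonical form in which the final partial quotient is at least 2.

[-5; 9, 1, 3]

Run the Euclidean algorithm, recording each quotient:
-191 = -5·39 + 4, so a_0 = -5
39 = 9·4 + 3, so a_1 = 9
4 = 1·3 + 1, so a_2 = 1
3 = 3·1 + 0, so a_3 = 3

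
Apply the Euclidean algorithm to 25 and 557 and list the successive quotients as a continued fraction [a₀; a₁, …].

Apply division with remainder until the remainder is 0:
25 ÷ 557 → quotient 0, remainder 25
557 ÷ 25 → quotient 22, remainder 7
25 ÷ 7 → quotient 3, remainder 4
7 ÷ 4 → quotient 1, remainder 3
4 ÷ 3 → quotient 1, remainder 1
3 ÷ 1 → quotient 3, remainder 0

[0; 22, 3, 1, 1, 3]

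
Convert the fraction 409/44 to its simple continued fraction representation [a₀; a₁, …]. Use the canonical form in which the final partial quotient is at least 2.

409 = 9·44 + 13, so a_0 = 9
44 = 3·13 + 5, so a_1 = 3
13 = 2·5 + 3, so a_2 = 2
5 = 1·3 + 2, so a_3 = 1
3 = 1·2 + 1, so a_4 = 1
2 = 2·1 + 0, so a_5 = 2

[9; 3, 2, 1, 1, 2]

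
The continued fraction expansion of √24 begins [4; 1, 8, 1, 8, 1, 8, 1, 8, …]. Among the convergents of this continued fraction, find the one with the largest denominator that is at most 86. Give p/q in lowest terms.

a_0 = 4: 4/1  (≤ bound)
a_1 = 1: 5/1  (≤ bound)
a_2 = 8: 44/9  (≤ bound)
a_3 = 1: 49/10  (≤ bound)
a_4 = 8: 436/89  (> 86, stop)

49/10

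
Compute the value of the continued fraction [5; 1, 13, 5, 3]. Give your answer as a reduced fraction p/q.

1346/227

Start with 3.
5 + 1/(3/1) = 5 + 1/3 = 16/3
13 + 1/(16/3) = 13 + 3/16 = 211/16
1 + 1/(211/16) = 1 + 16/211 = 227/211
5 + 1/(227/211) = 5 + 211/227 = 1346/227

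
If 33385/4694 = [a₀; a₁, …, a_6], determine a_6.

33385 = 7·4694 + 527, so a_0 = 7
4694 = 8·527 + 478, so a_1 = 8
527 = 1·478 + 49, so a_2 = 1
478 = 9·49 + 37, so a_3 = 9
49 = 1·37 + 12, so a_4 = 1
37 = 3·12 + 1, so a_5 = 3
12 = 12·1 + 0, so a_6 = 12

12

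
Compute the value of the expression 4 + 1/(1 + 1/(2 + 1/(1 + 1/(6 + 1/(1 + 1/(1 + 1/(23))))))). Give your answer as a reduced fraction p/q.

6472/1365

a_0 = 4: 4/1
a_1 = 1: 5/1
a_2 = 2: 14/3
a_3 = 1: 19/4
a_4 = 6: 128/27
a_5 = 1: 147/31
a_6 = 1: 275/58
a_7 = 23: 6472/1365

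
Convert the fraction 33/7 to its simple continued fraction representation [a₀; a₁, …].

33 = 4·7 + 5, so a_0 = 4
7 = 1·5 + 2, so a_1 = 1
5 = 2·2 + 1, so a_2 = 2
2 = 2·1 + 0, so a_3 = 2

[4; 1, 2, 2]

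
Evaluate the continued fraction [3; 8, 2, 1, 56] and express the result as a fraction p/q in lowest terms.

a_0 = 3: 3/1
a_1 = 8: 25/8
a_2 = 2: 53/17
a_3 = 1: 78/25
a_4 = 56: 4421/1417

4421/1417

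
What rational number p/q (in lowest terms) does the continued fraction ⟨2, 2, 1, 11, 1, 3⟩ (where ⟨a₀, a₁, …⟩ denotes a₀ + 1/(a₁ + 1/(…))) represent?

349/149

Start with 3.
1 + 1/(3/1) = 1 + 1/3 = 4/3
11 + 1/(4/3) = 11 + 3/4 = 47/4
1 + 1/(47/4) = 1 + 4/47 = 51/47
2 + 1/(51/47) = 2 + 47/51 = 149/51
2 + 1/(149/51) = 2 + 51/149 = 349/149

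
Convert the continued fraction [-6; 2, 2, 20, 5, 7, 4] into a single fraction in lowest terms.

-85891/15343

Start with 4.
7 + 1/(4/1) = 7 + 1/4 = 29/4
5 + 1/(29/4) = 5 + 4/29 = 149/29
20 + 1/(149/29) = 20 + 29/149 = 3009/149
2 + 1/(3009/149) = 2 + 149/3009 = 6167/3009
2 + 1/(6167/3009) = 2 + 3009/6167 = 15343/6167
-6 + 1/(15343/6167) = -6 + 6167/15343 = -85891/15343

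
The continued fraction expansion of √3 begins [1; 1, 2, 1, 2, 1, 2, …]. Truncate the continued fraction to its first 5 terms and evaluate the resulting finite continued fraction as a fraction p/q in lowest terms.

19/11

a_0 = 1: 1/1
a_1 = 1: 2/1
a_2 = 2: 5/3
a_3 = 1: 7/4
a_4 = 2: 19/11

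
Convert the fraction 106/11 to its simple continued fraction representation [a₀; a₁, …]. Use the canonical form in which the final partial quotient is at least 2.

Repeatedly divide and take the remainder:
106 ÷ 11 → quotient 9, remainder 7
11 ÷ 7 → quotient 1, remainder 4
7 ÷ 4 → quotient 1, remainder 3
4 ÷ 3 → quotient 1, remainder 1
3 ÷ 1 → quotient 3, remainder 0

[9; 1, 1, 1, 3]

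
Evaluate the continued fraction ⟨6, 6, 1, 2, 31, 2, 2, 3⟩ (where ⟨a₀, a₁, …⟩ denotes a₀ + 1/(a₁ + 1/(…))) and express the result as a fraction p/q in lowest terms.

66413/10799

Start with 3.
2 + 1/(3/1) = 2 + 1/3 = 7/3
2 + 1/(7/3) = 2 + 3/7 = 17/7
31 + 1/(17/7) = 31 + 7/17 = 534/17
2 + 1/(534/17) = 2 + 17/534 = 1085/534
1 + 1/(1085/534) = 1 + 534/1085 = 1619/1085
6 + 1/(1619/1085) = 6 + 1085/1619 = 10799/1619
6 + 1/(10799/1619) = 6 + 1619/10799 = 66413/10799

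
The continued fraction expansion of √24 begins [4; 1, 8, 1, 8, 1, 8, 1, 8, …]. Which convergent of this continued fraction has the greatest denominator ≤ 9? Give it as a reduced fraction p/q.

44/9

List convergents until the denominator exceeds the bound:
a_0 = 4: 4/1  (≤ bound)
a_1 = 1: 5/1  (≤ bound)
a_2 = 8: 44/9  (≤ bound)
a_3 = 1: 49/10  (> 9, stop)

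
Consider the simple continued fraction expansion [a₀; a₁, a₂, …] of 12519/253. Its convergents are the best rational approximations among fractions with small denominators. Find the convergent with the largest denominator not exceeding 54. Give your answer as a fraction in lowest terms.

1435/29

a_0 = 49: 49/1  (≤ bound)
a_1 = 2: 99/2  (≤ bound)
a_2 = 13: 1336/27  (≤ bound)
a_3 = 1: 1435/29  (≤ bound)
a_4 = 1: 2771/56  (> 54, stop)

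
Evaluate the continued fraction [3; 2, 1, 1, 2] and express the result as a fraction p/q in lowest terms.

Use the convergent recurrence hₖ = aₖ·hₖ₋₁ + hₖ₋₂ (and likewise for the denominators kₖ):
a_0 = 3: 3/1
a_1 = 2: 7/2
a_2 = 1: 10/3
a_3 = 1: 17/5
a_4 = 2: 44/13

44/13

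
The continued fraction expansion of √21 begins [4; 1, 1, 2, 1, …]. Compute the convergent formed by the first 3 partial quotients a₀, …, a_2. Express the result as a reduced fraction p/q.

a_0 = 4: 4/1
a_1 = 1: 5/1
a_2 = 1: 9/2

9/2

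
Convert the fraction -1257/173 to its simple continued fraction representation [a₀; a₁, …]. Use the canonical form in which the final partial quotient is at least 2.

[-8; 1, 2, 1, 3, 5, 2]

-1257 ÷ 173 → quotient -8, remainder 127
173 ÷ 127 → quotient 1, remainder 46
127 ÷ 46 → quotient 2, remainder 35
46 ÷ 35 → quotient 1, remainder 11
35 ÷ 11 → quotient 3, remainder 2
11 ÷ 2 → quotient 5, remainder 1
2 ÷ 1 → quotient 2, remainder 0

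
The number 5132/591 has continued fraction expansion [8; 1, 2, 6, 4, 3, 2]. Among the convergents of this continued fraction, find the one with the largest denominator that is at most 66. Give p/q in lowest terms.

165/19

List convergents until the denominator exceeds the bound:
a_0 = 8: 8/1  (≤ bound)
a_1 = 1: 9/1  (≤ bound)
a_2 = 2: 26/3  (≤ bound)
a_3 = 6: 165/19  (≤ bound)
a_4 = 4: 686/79  (> 66, stop)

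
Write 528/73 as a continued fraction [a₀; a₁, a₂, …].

[7; 4, 3, 2, 2]

⌊528/73⌋ = 7, remainder 17
⌊73/17⌋ = 4, remainder 5
⌊17/5⌋ = 3, remainder 2
⌊5/2⌋ = 2, remainder 1
⌊2/1⌋ = 2, remainder 0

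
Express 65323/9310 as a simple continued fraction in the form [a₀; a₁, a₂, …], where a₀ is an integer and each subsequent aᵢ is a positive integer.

[7; 60, 1, 5, 1, 1, 1, 7]

65323 ÷ 9310 → quotient 7, remainder 153
9310 ÷ 153 → quotient 60, remainder 130
153 ÷ 130 → quotient 1, remainder 23
130 ÷ 23 → quotient 5, remainder 15
23 ÷ 15 → quotient 1, remainder 8
15 ÷ 8 → quotient 1, remainder 7
8 ÷ 7 → quotient 1, remainder 1
7 ÷ 1 → quotient 7, remainder 0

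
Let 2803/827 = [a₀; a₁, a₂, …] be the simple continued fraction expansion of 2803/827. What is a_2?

Run the Euclidean algorithm, recording each quotient:
2803 ÷ 827 → quotient 3, remainder 322
827 ÷ 322 → quotient 2, remainder 183
322 ÷ 183 → quotient 1, remainder 139

1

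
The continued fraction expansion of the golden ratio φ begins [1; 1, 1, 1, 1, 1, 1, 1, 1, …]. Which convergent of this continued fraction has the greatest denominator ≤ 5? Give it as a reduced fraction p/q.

List convergents until the denominator exceeds the bound:
a_0 = 1: 1/1  (≤ bound)
a_1 = 1: 2/1  (≤ bound)
a_2 = 1: 3/2  (≤ bound)
a_3 = 1: 5/3  (≤ bound)
a_4 = 1: 8/5  (≤ bound)
a_5 = 1: 13/8  (> 5, stop)

8/5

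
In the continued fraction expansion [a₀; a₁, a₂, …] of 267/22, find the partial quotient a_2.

3

⌊267/22⌋ = 12, remainder 3
⌊22/3⌋ = 7, remainder 1
⌊3/1⌋ = 3, remainder 0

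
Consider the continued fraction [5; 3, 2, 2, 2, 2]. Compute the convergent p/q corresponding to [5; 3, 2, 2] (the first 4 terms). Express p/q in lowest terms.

Use the convergent recurrence hₖ = aₖ·hₖ₋₁ + hₖ₋₂ (and likewise for the denominators kₖ):
a_0 = 5: 5/1
a_1 = 3: 16/3
a_2 = 2: 37/7
a_3 = 2: 90/17

90/17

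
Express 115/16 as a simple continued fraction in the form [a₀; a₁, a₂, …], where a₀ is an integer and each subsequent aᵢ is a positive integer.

Apply division with remainder until the remainder is 0:
⌊115/16⌋ = 7, remainder 3
⌊16/3⌋ = 5, remainder 1
⌊3/1⌋ = 3, remainder 0

[7; 5, 3]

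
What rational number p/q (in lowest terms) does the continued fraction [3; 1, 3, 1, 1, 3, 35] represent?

4269/1129

Work from the innermost term outward:
Start with 35.
3 + 1/(35/1) = 3 + 1/35 = 106/35
1 + 1/(106/35) = 1 + 35/106 = 141/106
1 + 1/(141/106) = 1 + 106/141 = 247/141
3 + 1/(247/141) = 3 + 141/247 = 882/247
1 + 1/(882/247) = 1 + 247/882 = 1129/882
3 + 1/(1129/882) = 3 + 882/1129 = 4269/1129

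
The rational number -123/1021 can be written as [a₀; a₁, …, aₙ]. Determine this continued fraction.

Repeatedly divide and take the remainder:
-123 = -1·1021 + 898, so a_0 = -1
1021 = 1·898 + 123, so a_1 = 1
898 = 7·123 + 37, so a_2 = 7
123 = 3·37 + 12, so a_3 = 3
37 = 3·12 + 1, so a_4 = 3
12 = 12·1 + 0, so a_5 = 12

[-1; 1, 7, 3, 3, 12]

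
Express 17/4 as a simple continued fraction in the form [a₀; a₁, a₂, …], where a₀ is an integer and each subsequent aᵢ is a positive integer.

17 = 4·4 + 1, so a_0 = 4
4 = 4·1 + 0, so a_1 = 4

[4; 4]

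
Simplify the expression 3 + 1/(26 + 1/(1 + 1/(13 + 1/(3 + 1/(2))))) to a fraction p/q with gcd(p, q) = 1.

8179/2693

a_0 = 3: 3/1
a_1 = 26: 79/26
a_2 = 1: 82/27
a_3 = 13: 1145/377
a_4 = 3: 3517/1158
a_5 = 2: 8179/2693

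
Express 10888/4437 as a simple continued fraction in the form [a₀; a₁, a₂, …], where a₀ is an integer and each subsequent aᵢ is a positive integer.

10888 ÷ 4437 → quotient 2, remainder 2014
4437 ÷ 2014 → quotient 2, remainder 409
2014 ÷ 409 → quotient 4, remainder 378
409 ÷ 378 → quotient 1, remainder 31
378 ÷ 31 → quotient 12, remainder 6
31 ÷ 6 → quotient 5, remainder 1
6 ÷ 1 → quotient 6, remainder 0

[2; 2, 4, 1, 12, 5, 6]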